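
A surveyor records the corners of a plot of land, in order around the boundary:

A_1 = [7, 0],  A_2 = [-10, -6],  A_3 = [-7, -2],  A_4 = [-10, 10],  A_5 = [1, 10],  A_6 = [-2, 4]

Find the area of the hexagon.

Apply the shoelace formula: 2A = Σ (x_i·y_{i+1} − x_{i+1}·y_i), indices taken mod 6.
A_1→A_2: (7)(-6) − (-10)(0) = -42
A_2→A_3: (-10)(-2) − (-7)(-6) = -22
A_3→A_4: (-7)(10) − (-10)(-2) = -90
A_4→A_5: (-10)(10) − (1)(10) = -110
A_5→A_6: (1)(4) − (-2)(10) = 24
A_6→A_1: (-2)(0) − (7)(4) = -28
Σ = -268
Area = |Σ|/2 = 134.

134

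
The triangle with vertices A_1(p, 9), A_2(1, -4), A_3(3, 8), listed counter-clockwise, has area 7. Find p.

2

The doubled signed area Σ (x_i y_{i+1} − x_{i+1} y_i) is linear in p.
With p=0 it equals 38; the coefficient of p is -12 (from the two edges through A_1).
So -12·p + 38 = 2·7 = 14 ⇒ p = 2.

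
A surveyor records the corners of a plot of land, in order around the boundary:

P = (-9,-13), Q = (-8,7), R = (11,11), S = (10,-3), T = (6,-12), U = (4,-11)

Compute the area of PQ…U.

373

Apply the shoelace (surveyor's) formula: 2A = Σ (x_i·y_{i+1} − x_{i+1}·y_i), indices taken mod 6.
Cross-terms: -167, -165, -143, -102, -18, -151  ⇒  Σ = -746
Area = |Σ|/2 = 373.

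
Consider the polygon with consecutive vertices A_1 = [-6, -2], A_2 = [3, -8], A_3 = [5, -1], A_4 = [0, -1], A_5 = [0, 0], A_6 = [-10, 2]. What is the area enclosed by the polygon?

59

Apply Gauss's area formula: 2A = Σ (x_i·y_{i+1} − x_{i+1}·y_i), indices taken mod 6.
Cross-terms: 54, 37, -5, 0, 0, 32  ⇒  Σ = 118
Area = |Σ|/2 = 59.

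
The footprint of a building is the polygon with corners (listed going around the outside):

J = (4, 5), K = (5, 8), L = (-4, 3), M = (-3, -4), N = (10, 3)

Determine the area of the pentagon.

Apply the surveyor's formula: 2A = Σ (x_i·y_{i+1} − x_{i+1}·y_i), indices taken mod 5.
Cross-terms: 7, 47, 25, 31, 38  ⇒  Σ = 148
Area = |Σ|/2 = 74.

74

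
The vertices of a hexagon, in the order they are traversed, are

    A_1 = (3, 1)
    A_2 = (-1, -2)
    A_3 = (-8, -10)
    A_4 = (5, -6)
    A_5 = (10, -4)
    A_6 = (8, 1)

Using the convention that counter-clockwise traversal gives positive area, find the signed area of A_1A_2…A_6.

87

Cross-terms: -5, -6, 98, 40, 42, 5  ⇒  Σ = 174
Signed area = Σ/2 = 87 (positive ⇒ counter-clockwise traversal).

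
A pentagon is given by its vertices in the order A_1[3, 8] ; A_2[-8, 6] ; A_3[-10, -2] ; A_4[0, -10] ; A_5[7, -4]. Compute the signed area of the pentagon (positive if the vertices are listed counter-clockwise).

198

Apply Gauss's area formula: 2A = Σ (x_i·y_{i+1} − x_{i+1}·y_i), indices taken mod 5.
Σ = (82) + (76) + (100) + (70) + (68) = 396
Signed area = Σ/2 = 198 (positive ⇒ counter-clockwise traversal).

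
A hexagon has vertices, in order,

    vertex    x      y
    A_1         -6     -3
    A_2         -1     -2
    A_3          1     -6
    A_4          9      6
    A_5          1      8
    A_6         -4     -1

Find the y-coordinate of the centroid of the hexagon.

Apply the shoelace formula. First the cross-terms c_i = x_i·y_{i+1} − x_{i+1}·y_i:
  9, 8, 60, 66, 31, 6  ⇒  2A = 180, A = 90.
Then Σ (y_i + y_{i+1})·c_i = 1008, so ȳ = 1008 / (6·90) = 28/15.

28/15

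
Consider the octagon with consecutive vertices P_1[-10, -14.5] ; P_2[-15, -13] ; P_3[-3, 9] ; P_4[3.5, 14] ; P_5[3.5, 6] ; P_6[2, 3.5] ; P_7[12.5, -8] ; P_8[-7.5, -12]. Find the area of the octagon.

321.875

P_1→P_2: (-10)(-13) − (-15)(-14.5) = -87.5
P_2→P_3: (-15)(9) − (-3)(-13) = -174
P_3→P_4: (-3)(14) − (3.5)(9) = -73.5
P_4→P_5: (3.5)(6) − (3.5)(14) = -28
P_5→P_6: (3.5)(3.5) − (2)(6) = 0.25
P_6→P_7: (2)(-8) − (12.5)(3.5) = -59.75
P_7→P_8: (12.5)(-12) − (-7.5)(-8) = -210
P_8→P_1: (-7.5)(-14.5) − (-10)(-12) = -11.25
Σ = -643.75
Area = |Σ|/2 = 321.875.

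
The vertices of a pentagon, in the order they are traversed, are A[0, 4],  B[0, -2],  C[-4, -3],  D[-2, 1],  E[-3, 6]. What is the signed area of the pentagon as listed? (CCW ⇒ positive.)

Apply the surveyor's formula: 2A = Σ (x_i·y_{i+1} − x_{i+1}·y_i), indices taken mod 5.
Cross-terms: 0, -8, -10, -9, -12  ⇒  Σ = -39
Signed area = Σ/2 = -19.5 (negative ⇒ clockwise traversal).

-19.5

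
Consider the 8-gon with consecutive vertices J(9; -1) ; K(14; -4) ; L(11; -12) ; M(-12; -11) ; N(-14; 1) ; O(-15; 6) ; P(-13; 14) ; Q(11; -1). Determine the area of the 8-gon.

Σ = (-22) + (-124) + (-265) + (-166) + (-69) + (-132) + (-141) + (-2) = -921
Area = |Σ|/2 = 460.5.

460.5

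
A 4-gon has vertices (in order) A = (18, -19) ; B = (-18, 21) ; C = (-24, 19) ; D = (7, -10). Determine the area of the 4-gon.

176

Apply the surveyor's formula: 2A = Σ (x_i·y_{i+1} − x_{i+1}·y_i), indices taken mod 4.
Cross-terms: 36, 162, 107, 47  ⇒  Σ = 352
Area = |Σ|/2 = 176.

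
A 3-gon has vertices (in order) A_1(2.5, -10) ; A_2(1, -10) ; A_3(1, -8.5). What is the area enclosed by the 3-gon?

Apply Gauss's area formula: 2A = Σ (x_i·y_{i+1} − x_{i+1}·y_i), indices taken mod 3.
A_1→A_2: (2.5)(-10) − (1)(-10) = -15
A_2→A_3: (1)(-8.5) − (1)(-10) = 1.5
A_3→A_1: (1)(-10) − (2.5)(-8.5) = 11.25
Σ = -2.25
Area = |Σ|/2 = 1.125.

1.125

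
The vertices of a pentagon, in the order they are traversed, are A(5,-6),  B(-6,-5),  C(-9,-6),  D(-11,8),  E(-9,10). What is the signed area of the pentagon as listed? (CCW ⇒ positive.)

Σ = (-61) + (-9) + (-138) + (-38) + (4) = -242
Signed area = Σ/2 = -121 (negative ⇒ clockwise traversal).

-121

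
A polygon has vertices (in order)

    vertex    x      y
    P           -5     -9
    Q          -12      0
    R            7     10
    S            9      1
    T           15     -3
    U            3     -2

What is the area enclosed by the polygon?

P→Q: (-5)(0) − (-12)(-9) = -108
Q→R: (-12)(10) − (7)(0) = -120
R→S: (7)(1) − (9)(10) = -83
S→T: (9)(-3) − (15)(1) = -42
T→U: (15)(-2) − (3)(-3) = -21
U→P: (3)(-9) − (-5)(-2) = -37
Σ = -411
Area = |Σ|/2 = 205.5.

205.5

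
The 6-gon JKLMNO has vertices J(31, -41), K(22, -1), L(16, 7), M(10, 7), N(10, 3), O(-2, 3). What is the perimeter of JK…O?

|JK| = √((-9)² + (40)²) = √1681 = 41
|KL| = √((-6)² + (8)²) = √100 = 10
|LM| = √((-6)² + (0)²) = √36 = 6
|MN| = √((0)² + (-4)²) = √16 = 4
|NO| = √((-12)² + (0)²) = √144 = 12
|OJ| = √((33)² + (-44)²) = √3025 = 55
Perimeter = 41 + 10 + 6 + 4 + 12 + 55 = 128.

128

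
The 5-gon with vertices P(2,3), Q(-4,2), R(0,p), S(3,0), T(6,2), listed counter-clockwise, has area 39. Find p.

-6

Write out the shoelace sum; only the two edges meeting at R involve p:
2·Area = [((-4)·p − 0·2) + (0·0 − 3·p)] + 36
       = -7·p + 36 = 78
⇒ p = -6.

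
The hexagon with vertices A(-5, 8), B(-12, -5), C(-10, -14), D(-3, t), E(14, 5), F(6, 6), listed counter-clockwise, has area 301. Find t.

-12

The doubled signed area Σ (x_i y_{i+1} − x_{i+1} y_i) is linear in t.
With t=0 it equals 314; the coefficient of t is -24 (from the two edges through D).
So -24·t + 314 = 2·301 = 602 ⇒ t = -12.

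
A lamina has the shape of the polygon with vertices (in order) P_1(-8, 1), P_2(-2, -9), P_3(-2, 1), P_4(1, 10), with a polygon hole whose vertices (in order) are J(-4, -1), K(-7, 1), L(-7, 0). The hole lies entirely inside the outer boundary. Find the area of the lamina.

55.5

Outer boundary:
Apply Gauss's area formula: 2A = Σ (x_i·y_{i+1} − x_{i+1}·y_i), indices taken mod 4.
Cross-terms: 74, -20, -21, 81  ⇒  Σ = 114
Area = |Σ|/2 = 57.
Hole:
Apply the shoelace formula: 2A = Σ (x_i·y_{i+1} − x_{i+1}·y_i), indices taken mod 3.
Σ = (-11) + (7) + (7) = 3
Area = |Σ|/2 = 1.5.
Net area = 57 − 1.5 = 55.5.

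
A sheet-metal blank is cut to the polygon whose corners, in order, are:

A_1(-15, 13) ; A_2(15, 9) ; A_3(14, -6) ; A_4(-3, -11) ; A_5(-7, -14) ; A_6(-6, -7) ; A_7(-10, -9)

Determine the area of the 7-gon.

534.5

Apply the shoelace formula: 2A = Σ (x_i·y_{i+1} − x_{i+1}·y_i), indices taken mod 7.
Σ = (-330) + (-216) + (-172) + (-35) + (-35) + (-16) + (-265) = -1069
Area = |Σ|/2 = 534.5.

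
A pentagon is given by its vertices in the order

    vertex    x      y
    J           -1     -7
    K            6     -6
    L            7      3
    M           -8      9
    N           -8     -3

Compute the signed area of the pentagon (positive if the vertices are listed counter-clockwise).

Apply the shoelace (surveyor's) formula: 2A = Σ (x_i·y_{i+1} − x_{i+1}·y_i), indices taken mod 5.
Σ = (48) + (60) + (87) + (96) + (53) = 344
Signed area = Σ/2 = 172 (positive ⇒ counter-clockwise traversal).

172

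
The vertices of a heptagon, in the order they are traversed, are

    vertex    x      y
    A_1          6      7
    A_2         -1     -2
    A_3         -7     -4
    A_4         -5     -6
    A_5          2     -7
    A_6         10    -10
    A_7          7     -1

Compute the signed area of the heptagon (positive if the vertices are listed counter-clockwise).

109.5

Apply the shoelace (surveyor's) formula: 2A = Σ (x_i·y_{i+1} − x_{i+1}·y_i), indices taken mod 7.
Cross-terms: -5, -10, 22, 47, 50, 60, 55  ⇒  Σ = 219
Signed area = Σ/2 = 109.5 (positive ⇒ counter-clockwise traversal).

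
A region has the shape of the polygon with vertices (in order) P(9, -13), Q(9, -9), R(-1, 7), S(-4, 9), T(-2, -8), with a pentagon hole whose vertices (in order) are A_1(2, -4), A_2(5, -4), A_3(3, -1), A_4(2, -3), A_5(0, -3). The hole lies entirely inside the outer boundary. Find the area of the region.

Outer boundary:
Apply the shoelace formula: 2A = Σ (x_i·y_{i+1} − x_{i+1}·y_i), indices taken mod 5.
P→Q: (9)(-9) − (9)(-13) = 36
Q→R: (9)(7) − (-1)(-9) = 54
R→S: (-1)(9) − (-4)(7) = 19
S→T: (-4)(-8) − (-2)(9) = 50
T→P: (-2)(-13) − (9)(-8) = 98
Σ = 257
Area = |Σ|/2 = 128.5.
Hole:
Apply Gauss's area formula: 2A = Σ (x_i·y_{i+1} − x_{i+1}·y_i), indices taken mod 5.
Cross-terms: 12, 7, -7, -6, 6  ⇒  Σ = 12
Area = |Σ|/2 = 6.
Net area = 128.5 − 6 = 122.5.

122.5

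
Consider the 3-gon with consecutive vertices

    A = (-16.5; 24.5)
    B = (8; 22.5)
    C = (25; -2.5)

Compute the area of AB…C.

289.25

Apply the shoelace formula: 2A = Σ (x_i·y_{i+1} − x_{i+1}·y_i), indices taken mod 3.
A→B: (-16.5)(22.5) − (8)(24.5) = -567.25
B→C: (8)(-2.5) − (25)(22.5) = -582.5
C→A: (25)(24.5) − (-16.5)(-2.5) = 571.25
Σ = -578.5
Area = |Σ|/2 = 289.25.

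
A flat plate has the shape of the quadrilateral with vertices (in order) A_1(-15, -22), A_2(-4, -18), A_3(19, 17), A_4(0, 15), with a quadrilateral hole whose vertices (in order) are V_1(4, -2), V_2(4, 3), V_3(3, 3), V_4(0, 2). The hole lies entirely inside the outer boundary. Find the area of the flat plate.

Outer boundary:
Apply Gauss's area formula: 2A = Σ (x_i·y_{i+1} − x_{i+1}·y_i), indices taken mod 4.
Cross-terms: 182, 274, 285, 225  ⇒  Σ = 966
Area = |Σ|/2 = 483.
Hole:
V_1→V_2: (4)(3) − (4)(-2) = 20
V_2→V_3: (4)(3) − (3)(3) = 3
V_3→V_4: (3)(2) − (0)(3) = 6
V_4→V_1: (0)(-2) − (4)(2) = -8
Σ = 21
Area = |Σ|/2 = 10.5.
Net area = 483 − 10.5 = 472.5.

472.5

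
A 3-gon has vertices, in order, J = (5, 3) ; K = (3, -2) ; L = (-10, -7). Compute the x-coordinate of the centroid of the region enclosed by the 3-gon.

Apply Gauss's area formula. First the cross-terms c_i = x_i·y_{i+1} − x_{i+1}·y_i:
  -19, -41, 5  ⇒  2A = -55, A = -27.5.
Then Σ (x_i + x_{i+1})·c_i = 110, so x̄ = 110 / (6·(-27.5)) = -2/3.

-2/3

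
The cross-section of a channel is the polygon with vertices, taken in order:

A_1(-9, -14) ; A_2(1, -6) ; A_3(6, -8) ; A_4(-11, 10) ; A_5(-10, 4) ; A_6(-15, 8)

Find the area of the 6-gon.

Apply Gauss's area formula: 2A = Σ (x_i·y_{i+1} − x_{i+1}·y_i), indices taken mod 6.
Σ = (68) + (28) + (-28) + (56) + (-20) + (282) = 386
Area = |Σ|/2 = 193.

193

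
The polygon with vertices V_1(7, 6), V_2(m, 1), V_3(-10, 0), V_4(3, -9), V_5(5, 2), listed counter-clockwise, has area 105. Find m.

The doubled signed area Σ (x_i y_{i+1} − x_{i+1} y_i) is linear in m.
With m=0 it equals 174; the coefficient of m is -6 (from the two edges through V_2).
So -6·m + 174 = 2·105 = 210 ⇒ m = -6.

-6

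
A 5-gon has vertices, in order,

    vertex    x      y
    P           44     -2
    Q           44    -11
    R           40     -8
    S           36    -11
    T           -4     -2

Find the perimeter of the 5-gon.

|PQ| = √((0)² + (-9)²) = √81 = 9
|QR| = √((-4)² + (3)²) = √25 = 5
|RS| = √((-4)² + (-3)²) = √25 = 5
|ST| = √((-40)² + (9)²) = √1681 = 41
|TP| = √((48)² + (0)²) = √2304 = 48
Perimeter = 9 + 5 + 5 + 41 + 48 = 108.

108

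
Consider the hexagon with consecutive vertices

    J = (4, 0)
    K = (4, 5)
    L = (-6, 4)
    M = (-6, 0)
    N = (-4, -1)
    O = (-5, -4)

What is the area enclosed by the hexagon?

Apply the surveyor's formula: 2A = Σ (x_i·y_{i+1} − x_{i+1}·y_i), indices taken mod 6.
Cross-terms: 20, 46, 24, 6, 11, 16  ⇒  Σ = 123
Area = |Σ|/2 = 61.5.

61.5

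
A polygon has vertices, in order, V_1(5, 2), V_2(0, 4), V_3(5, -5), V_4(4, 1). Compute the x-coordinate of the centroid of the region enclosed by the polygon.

Apply the shoelace (surveyor's) formula. First the cross-terms c_i = x_i·y_{i+1} − x_{i+1}·y_i:
  20, -20, 25, 3  ⇒  2A = 28, A = 14.
Then Σ (x_i + x_{i+1})·c_i = 252, so x̄ = 252 / (6·14) = 3.

3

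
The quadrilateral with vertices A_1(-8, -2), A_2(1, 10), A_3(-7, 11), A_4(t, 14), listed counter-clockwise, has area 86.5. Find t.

-12

Write out the shoelace sum; only the two edges meeting at A_4 involve t:
2·Area = [((-7)·14 − t·11) + (t·(-2) − (-8)·14)] + 3
       = -13·t + 17 = 173
⇒ t = -12.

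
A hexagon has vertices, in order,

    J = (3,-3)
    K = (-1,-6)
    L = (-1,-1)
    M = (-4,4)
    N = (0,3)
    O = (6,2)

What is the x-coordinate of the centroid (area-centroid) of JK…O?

Apply Gauss's area formula. First the cross-terms c_i = x_i·y_{i+1} − x_{i+1}·y_i:
  -21, -5, -8, -12, -18, -24  ⇒  2A = -88, A = -44.
Then Σ (x_i + x_{i+1})·c_i = -268, so x̄ = -268 / (6·(-44)) = 67/66.

67/66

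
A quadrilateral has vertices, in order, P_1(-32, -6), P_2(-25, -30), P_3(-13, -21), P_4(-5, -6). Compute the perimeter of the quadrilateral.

|P_1P_2| = √((7)² + (-24)²) = √625 = 25
|P_2P_3| = √((12)² + (9)²) = √225 = 15
|P_3P_4| = √((8)² + (15)²) = √289 = 17
|P_4P_1| = √((-27)² + (0)²) = √729 = 27
Perimeter = 25 + 15 + 17 + 27 = 84.

84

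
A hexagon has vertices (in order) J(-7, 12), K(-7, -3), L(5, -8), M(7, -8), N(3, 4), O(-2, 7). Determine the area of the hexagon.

149

Cross-terms: 105, 71, 16, 52, 29, 25  ⇒  Σ = 298
Area = |Σ|/2 = 149.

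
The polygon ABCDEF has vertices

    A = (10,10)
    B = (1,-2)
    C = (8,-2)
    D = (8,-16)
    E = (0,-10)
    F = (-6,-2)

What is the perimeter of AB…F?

|AB| = √((-9)² + (-12)²) = √225 = 15
|BC| = √((7)² + (0)²) = √49 = 7
|CD| = √((0)² + (-14)²) = √196 = 14
|DE| = √((-8)² + (6)²) = √100 = 10
|EF| = √((-6)² + (8)²) = √100 = 10
|FA| = √((16)² + (12)²) = √400 = 20
Perimeter = 15 + 7 + 14 + 10 + 10 + 20 = 76.

76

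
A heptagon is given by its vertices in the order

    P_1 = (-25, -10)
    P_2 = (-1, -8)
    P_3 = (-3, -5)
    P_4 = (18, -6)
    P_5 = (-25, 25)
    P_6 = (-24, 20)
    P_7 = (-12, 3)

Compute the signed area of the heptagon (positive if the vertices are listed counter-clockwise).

Σ = (190) + (-19) + (108) + (300) + (100) + (168) + (195) = 1042
Signed area = Σ/2 = 521 (positive ⇒ counter-clockwise traversal).

521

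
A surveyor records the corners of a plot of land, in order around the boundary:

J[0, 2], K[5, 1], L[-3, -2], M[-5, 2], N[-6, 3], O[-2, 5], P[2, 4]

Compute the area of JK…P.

37

Apply the shoelace (surveyor's) formula: 2A = Σ (x_i·y_{i+1} − x_{i+1}·y_i), indices taken mod 7.
Σ = (-10) + (-7) + (-16) + (-3) + (-24) + (-18) + (4) = -74
Area = |Σ|/2 = 37.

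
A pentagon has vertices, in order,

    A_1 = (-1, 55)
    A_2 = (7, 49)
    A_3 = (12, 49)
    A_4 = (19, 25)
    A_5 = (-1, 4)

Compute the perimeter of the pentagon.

120

|A_1A_2| = √((8)² + (-6)²) = √100 = 10
|A_2A_3| = √((5)² + (0)²) = √25 = 5
|A_3A_4| = √((7)² + (-24)²) = √625 = 25
|A_4A_5| = √((-20)² + (-21)²) = √841 = 29
|A_5A_1| = √((0)² + (51)²) = √2601 = 51
Perimeter = 10 + 5 + 25 + 29 + 51 = 120.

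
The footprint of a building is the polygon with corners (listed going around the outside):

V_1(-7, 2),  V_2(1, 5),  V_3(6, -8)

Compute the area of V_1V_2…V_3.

Apply the shoelace formula: 2A = Σ (x_i·y_{i+1} − x_{i+1}·y_i), indices taken mod 3.
Σ = (-37) + (-38) + (-44) = -119
Area = |Σ|/2 = 59.5.

59.5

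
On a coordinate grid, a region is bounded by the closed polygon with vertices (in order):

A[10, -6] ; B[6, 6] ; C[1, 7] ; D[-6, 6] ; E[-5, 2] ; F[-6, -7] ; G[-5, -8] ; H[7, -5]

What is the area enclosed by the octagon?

Apply Gauss's area formula: 2A = Σ (x_i·y_{i+1} − x_{i+1}·y_i), indices taken mod 8.
Σ = (96) + (36) + (48) + (18) + (47) + (13) + (81) + (8) = 347
Area = |Σ|/2 = 173.5.

173.5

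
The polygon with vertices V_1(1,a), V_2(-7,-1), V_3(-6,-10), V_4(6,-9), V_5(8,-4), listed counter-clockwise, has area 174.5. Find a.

8

Write out the shoelace sum; only the two edges meeting at V_1 involve a:
2·Area = [(8·a − 1·(-4)) + (1·(-1) − (-7)·a)] + 226
       = 15·a + 229 = 349
⇒ a = 8.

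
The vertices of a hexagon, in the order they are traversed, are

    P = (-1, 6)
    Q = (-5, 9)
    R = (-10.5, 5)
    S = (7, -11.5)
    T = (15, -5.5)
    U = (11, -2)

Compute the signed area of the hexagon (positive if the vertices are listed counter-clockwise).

Cross-terms: 21, 69.5, 85.75, 134, 30.5, 64  ⇒  Σ = 404.75
Signed area = Σ/2 = 202.375 (positive ⇒ counter-clockwise traversal).

202.375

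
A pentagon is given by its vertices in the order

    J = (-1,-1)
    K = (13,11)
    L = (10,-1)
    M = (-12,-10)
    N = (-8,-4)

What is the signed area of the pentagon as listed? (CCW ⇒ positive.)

-130.5

J→K: (-1)(11) − (13)(-1) = 2
K→L: (13)(-1) − (10)(11) = -123
L→M: (10)(-10) − (-12)(-1) = -112
M→N: (-12)(-4) − (-8)(-10) = -32
N→J: (-8)(-1) − (-1)(-4) = 4
Σ = -261
Signed area = Σ/2 = -130.5 (negative ⇒ clockwise traversal).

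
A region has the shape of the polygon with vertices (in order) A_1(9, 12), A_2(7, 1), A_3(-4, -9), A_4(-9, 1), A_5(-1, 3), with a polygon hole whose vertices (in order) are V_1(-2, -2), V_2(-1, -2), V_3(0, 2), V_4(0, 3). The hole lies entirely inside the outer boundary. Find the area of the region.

Outer boundary:
Apply Gauss's area formula: 2A = Σ (x_i·y_{i+1} − x_{i+1}·y_i), indices taken mod 5.
A_1→A_2: (9)(1) − (7)(12) = -75
A_2→A_3: (7)(-9) − (-4)(1) = -59
A_3→A_4: (-4)(1) − (-9)(-9) = -85
A_4→A_5: (-9)(3) − (-1)(1) = -26
A_5→A_1: (-1)(12) − (9)(3) = -39
Σ = -284
Area = |Σ|/2 = 142.
Hole:
Apply the shoelace (surveyor's) formula: 2A = Σ (x_i·y_{i+1} − x_{i+1}·y_i), indices taken mod 4.
Σ = (2) + (-2) + (0) + (6) = 6
Area = |Σ|/2 = 3.
Net area = 142 − 3 = 139.

139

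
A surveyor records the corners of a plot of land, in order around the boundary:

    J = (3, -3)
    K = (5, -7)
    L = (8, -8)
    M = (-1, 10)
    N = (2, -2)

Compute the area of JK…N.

Σ = (-6) + (16) + (72) + (-18) + (0) = 64
Area = |Σ|/2 = 32.

32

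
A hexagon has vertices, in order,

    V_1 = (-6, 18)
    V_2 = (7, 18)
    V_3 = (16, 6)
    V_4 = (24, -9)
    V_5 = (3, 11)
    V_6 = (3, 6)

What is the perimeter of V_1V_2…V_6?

94

|V_1V_2| = √((13)² + (0)²) = √169 = 13
|V_2V_3| = √((9)² + (-12)²) = √225 = 15
|V_3V_4| = √((8)² + (-15)²) = √289 = 17
|V_4V_5| = √((-21)² + (20)²) = √841 = 29
|V_5V_6| = √((0)² + (-5)²) = √25 = 5
|V_6V_1| = √((-9)² + (12)²) = √225 = 15
Perimeter = 13 + 15 + 17 + 29 + 5 + 15 = 94.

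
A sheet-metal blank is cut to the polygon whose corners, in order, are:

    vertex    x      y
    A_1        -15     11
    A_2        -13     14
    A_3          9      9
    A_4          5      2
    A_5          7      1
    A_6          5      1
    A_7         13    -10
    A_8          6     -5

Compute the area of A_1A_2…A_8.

210.5

Apply the surveyor's formula: 2A = Σ (x_i·y_{i+1} − x_{i+1}·y_i), indices taken mod 8.
Cross-terms: -67, -243, -27, -9, 2, -63, -5, -9  ⇒  Σ = -421
Area = |Σ|/2 = 210.5.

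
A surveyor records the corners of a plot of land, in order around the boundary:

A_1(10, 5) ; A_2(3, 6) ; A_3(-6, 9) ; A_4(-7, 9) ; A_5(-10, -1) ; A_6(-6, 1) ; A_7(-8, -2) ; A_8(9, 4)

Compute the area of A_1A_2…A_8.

Apply the shoelace formula: 2A = Σ (x_i·y_{i+1} − x_{i+1}·y_i), indices taken mod 8.
Σ = (45) + (63) + (9) + (97) + (-16) + (20) + (-14) + (5) = 209
Area = |Σ|/2 = 104.5.

104.5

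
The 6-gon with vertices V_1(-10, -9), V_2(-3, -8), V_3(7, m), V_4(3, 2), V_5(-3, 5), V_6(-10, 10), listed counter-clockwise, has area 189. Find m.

-4

Write out the shoelace sum; only the two edges meeting at V_3 involve m:
2·Area = [((-3)·m − 7·(-8)) + (7·2 − 3·m)] + 284
       = -6·m + 354 = 378
⇒ m = -4.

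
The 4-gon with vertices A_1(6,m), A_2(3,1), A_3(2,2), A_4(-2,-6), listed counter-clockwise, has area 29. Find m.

The doubled signed area Σ (x_i y_{i+1} − x_{i+1} y_i) is linear in m.
With m=0 it equals 38; the coefficient of m is -5 (from the two edges through A_1).
So -5·m + 38 = 2·29 = 58 ⇒ m = -4.

-4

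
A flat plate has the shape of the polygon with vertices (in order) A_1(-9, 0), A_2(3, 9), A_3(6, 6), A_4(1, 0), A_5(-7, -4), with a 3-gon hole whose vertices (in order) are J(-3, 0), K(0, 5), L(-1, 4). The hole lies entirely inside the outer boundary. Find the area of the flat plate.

Outer boundary:
Apply the shoelace formula: 2A = Σ (x_i·y_{i+1} − x_{i+1}·y_i), indices taken mod 5.
Cross-terms: -81, -36, -6, -4, -36  ⇒  Σ = -163
Area = |Σ|/2 = 81.5.
Hole:
Σ = (-15) + (5) + (12) = 2
Area = |Σ|/2 = 1.
Net area = 81.5 − 1 = 80.5.

80.5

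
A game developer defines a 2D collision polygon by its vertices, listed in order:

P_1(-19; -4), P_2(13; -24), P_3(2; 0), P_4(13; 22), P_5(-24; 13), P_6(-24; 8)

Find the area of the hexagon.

832.5

Cross-terms: 508, 48, 44, 697, 120, 248  ⇒  Σ = 1665
Area = |Σ|/2 = 832.5.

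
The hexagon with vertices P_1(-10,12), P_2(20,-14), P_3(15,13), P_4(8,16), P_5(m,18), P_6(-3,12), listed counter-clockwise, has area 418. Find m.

Write out the shoelace sum; only the two edges meeting at P_5 involve m:
2·Area = [(8·18 − m·16) + (m·12 − (-3)·18)] + 590
       = -4·m + 788 = 836
⇒ m = -12.

-12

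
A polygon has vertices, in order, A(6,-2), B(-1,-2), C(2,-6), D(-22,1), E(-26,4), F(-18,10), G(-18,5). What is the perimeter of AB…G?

82

|AB| = √((-7)² + (0)²) = √49 = 7
|BC| = √((3)² + (-4)²) = √25 = 5
|CD| = √((-24)² + (7)²) = √625 = 25
|DE| = √((-4)² + (3)²) = √25 = 5
|EF| = √((8)² + (6)²) = √100 = 10
|FG| = √((0)² + (-5)²) = √25 = 5
|GA| = √((24)² + (-7)²) = √625 = 25
Perimeter = 7 + 5 + 25 + 5 + 10 + 5 + 25 = 82.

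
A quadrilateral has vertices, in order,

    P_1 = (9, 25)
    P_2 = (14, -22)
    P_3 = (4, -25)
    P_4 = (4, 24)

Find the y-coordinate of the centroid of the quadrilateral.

-479/219

Apply the shoelace formula. First the cross-terms c_i = x_i·y_{i+1} − x_{i+1}·y_i:
  -548, -262, 196, -116  ⇒  2A = -730, A = -365.
Then Σ (y_i + y_{i+1})·c_i = 4790, so ȳ = 4790 / (6·(-365)) = -479/219.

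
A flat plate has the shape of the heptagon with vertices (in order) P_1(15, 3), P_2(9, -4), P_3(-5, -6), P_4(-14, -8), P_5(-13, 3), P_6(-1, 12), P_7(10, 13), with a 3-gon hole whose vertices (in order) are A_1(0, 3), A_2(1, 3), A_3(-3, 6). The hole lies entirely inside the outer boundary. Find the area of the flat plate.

399.5

Outer boundary:
Apply the shoelace formula: 2A = Σ (x_i·y_{i+1} − x_{i+1}·y_i), indices taken mod 7.
P_1→P_2: (15)(-4) − (9)(3) = -87
P_2→P_3: (9)(-6) − (-5)(-4) = -74
P_3→P_4: (-5)(-8) − (-14)(-6) = -44
P_4→P_5: (-14)(3) − (-13)(-8) = -146
P_5→P_6: (-13)(12) − (-1)(3) = -153
P_6→P_7: (-1)(13) − (10)(12) = -133
P_7→P_1: (10)(3) − (15)(13) = -165
Σ = -802
Area = |Σ|/2 = 401.
Hole:
Apply the shoelace (surveyor's) formula: 2A = Σ (x_i·y_{i+1} − x_{i+1}·y_i), indices taken mod 3.
Σ = (-3) + (15) + (-9) = 3
Area = |Σ|/2 = 1.5.
Net area = 401 − 1.5 = 399.5.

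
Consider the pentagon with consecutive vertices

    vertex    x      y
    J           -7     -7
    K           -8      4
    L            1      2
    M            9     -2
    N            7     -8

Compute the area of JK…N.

Apply Gauss's area formula: 2A = Σ (x_i·y_{i+1} − x_{i+1}·y_i), indices taken mod 5.
Σ = (-84) + (-20) + (-20) + (-58) + (-105) = -287
Area = |Σ|/2 = 143.5.

143.5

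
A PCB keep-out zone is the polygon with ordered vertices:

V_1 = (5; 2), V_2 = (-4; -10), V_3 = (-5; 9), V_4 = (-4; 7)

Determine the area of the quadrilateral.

85

V_1→V_2: (5)(-10) − (-4)(2) = -42
V_2→V_3: (-4)(9) − (-5)(-10) = -86
V_3→V_4: (-5)(7) − (-4)(9) = 1
V_4→V_1: (-4)(2) − (5)(7) = -43
Σ = -170
Area = |Σ|/2 = 85.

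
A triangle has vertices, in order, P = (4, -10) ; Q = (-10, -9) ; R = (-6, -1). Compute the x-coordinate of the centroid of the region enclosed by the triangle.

-4

Apply the shoelace formula. First the cross-terms c_i = x_i·y_{i+1} − x_{i+1}·y_i:
  -136, -44, 64  ⇒  2A = -116, A = -58.
Then Σ (x_i + x_{i+1})·c_i = 1392, so x̄ = 1392 / (6·(-58)) = -4.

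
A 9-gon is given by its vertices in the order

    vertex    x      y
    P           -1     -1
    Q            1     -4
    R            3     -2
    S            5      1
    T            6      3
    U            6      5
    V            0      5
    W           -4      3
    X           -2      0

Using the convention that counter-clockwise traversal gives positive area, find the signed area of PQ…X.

53.5

P→Q: (-1)(-4) − (1)(-1) = 5
Q→R: (1)(-2) − (3)(-4) = 10
R→S: (3)(1) − (5)(-2) = 13
S→T: (5)(3) − (6)(1) = 9
T→U: (6)(5) − (6)(3) = 12
U→V: (6)(5) − (0)(5) = 30
V→W: (0)(3) − (-4)(5) = 20
W→X: (-4)(0) − (-2)(3) = 6
X→P: (-2)(-1) − (-1)(0) = 2
Σ = 107
Signed area = Σ/2 = 53.5 (positive ⇒ counter-clockwise traversal).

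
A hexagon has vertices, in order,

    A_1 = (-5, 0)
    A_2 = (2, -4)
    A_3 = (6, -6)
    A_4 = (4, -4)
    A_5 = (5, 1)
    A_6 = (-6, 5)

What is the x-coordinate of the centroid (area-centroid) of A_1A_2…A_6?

-9/56

Apply Gauss's area formula. First the cross-terms c_i = x_i·y_{i+1} − x_{i+1}·y_i:
  20, 12, 0, 24, 31, 25  ⇒  2A = 112, A = 56.
Then Σ (x_i + x_{i+1})·c_i = -54, so x̄ = -54 / (6·56) = -9/56.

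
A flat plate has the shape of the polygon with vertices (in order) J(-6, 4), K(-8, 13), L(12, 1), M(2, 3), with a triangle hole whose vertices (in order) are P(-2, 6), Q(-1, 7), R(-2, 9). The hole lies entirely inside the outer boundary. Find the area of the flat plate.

73.5

Outer boundary:
Apply the shoelace formula: 2A = Σ (x_i·y_{i+1} − x_{i+1}·y_i), indices taken mod 4.
Cross-terms: -46, -164, 34, 26  ⇒  Σ = -150
Area = |Σ|/2 = 75.
Hole:
Apply the shoelace (surveyor's) formula: 2A = Σ (x_i·y_{i+1} − x_{i+1}·y_i), indices taken mod 3.
Cross-terms: -8, 5, 6  ⇒  Σ = 3
Area = |Σ|/2 = 1.5.
Net area = 75 − 1.5 = 73.5.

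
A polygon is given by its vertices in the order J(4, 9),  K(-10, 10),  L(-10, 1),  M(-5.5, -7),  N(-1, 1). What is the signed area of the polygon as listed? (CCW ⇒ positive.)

Cross-terms: 130, 90, 75.5, -12.5, -13  ⇒  Σ = 270
Signed area = Σ/2 = 135 (positive ⇒ counter-clockwise traversal).

135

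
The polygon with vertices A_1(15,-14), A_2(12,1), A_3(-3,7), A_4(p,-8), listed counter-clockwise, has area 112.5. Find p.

Write out the shoelace sum; only the two edges meeting at A_4 involve p:
2·Area = [((-3)·(-8) − p·7) + (p·(-14) − 15·(-8))] + 270
       = -21·p + 414 = 225
⇒ p = 9.

9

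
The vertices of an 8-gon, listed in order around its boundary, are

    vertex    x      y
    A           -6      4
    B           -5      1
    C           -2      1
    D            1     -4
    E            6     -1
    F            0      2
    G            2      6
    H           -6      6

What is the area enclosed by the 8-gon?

Apply Gauss's area formula: 2A = Σ (x_i·y_{i+1} − x_{i+1}·y_i), indices taken mod 8.
A→B: (-6)(1) − (-5)(4) = 14
B→C: (-5)(1) − (-2)(1) = -3
C→D: (-2)(-4) − (1)(1) = 7
D→E: (1)(-1) − (6)(-4) = 23
E→F: (6)(2) − (0)(-1) = 12
F→G: (0)(6) − (2)(2) = -4
G→H: (2)(6) − (-6)(6) = 48
H→A: (-6)(4) − (-6)(6) = 12
Σ = 109
Area = |Σ|/2 = 54.5.

54.5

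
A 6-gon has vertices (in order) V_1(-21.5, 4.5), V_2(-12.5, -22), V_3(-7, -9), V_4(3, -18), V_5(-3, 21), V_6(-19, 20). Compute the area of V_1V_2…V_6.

666.625

Σ = (529.25) + (-41.5) + (153) + (9) + (339) + (344.5) = 1333.25
Area = |Σ|/2 = 666.625.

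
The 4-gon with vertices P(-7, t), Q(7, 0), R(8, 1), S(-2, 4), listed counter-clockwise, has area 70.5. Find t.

Write out the shoelace sum; only the two edges meeting at P involve t:
2·Area = [((-2)·t − (-7)·4) + ((-7)·0 − 7·t)] + 41
       = -9·t + 69 = 141
⇒ t = -8.

-8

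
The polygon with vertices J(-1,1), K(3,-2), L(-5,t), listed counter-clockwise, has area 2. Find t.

Write out the shoelace sum; only the two edges meeting at L involve t:
2·Area = [(3·t − (-5)·(-2)) + ((-5)·1 − (-1)·t)] + -1
       = 4·t + -16 = 4
⇒ t = 5.

5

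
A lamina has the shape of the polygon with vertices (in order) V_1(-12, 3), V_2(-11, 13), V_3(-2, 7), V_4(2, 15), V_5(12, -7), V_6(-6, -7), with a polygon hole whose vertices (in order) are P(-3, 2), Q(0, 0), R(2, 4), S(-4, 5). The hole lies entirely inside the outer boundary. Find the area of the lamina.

303.5

Outer boundary:
Apply Gauss's area formula: 2A = Σ (x_i·y_{i+1} − x_{i+1}·y_i), indices taken mod 6.
V_1→V_2: (-12)(13) − (-11)(3) = -123
V_2→V_3: (-11)(7) − (-2)(13) = -51
V_3→V_4: (-2)(15) − (2)(7) = -44
V_4→V_5: (2)(-7) − (12)(15) = -194
V_5→V_6: (12)(-7) − (-6)(-7) = -126
V_6→V_1: (-6)(3) − (-12)(-7) = -102
Σ = -640
Area = |Σ|/2 = 320.
Hole:
Apply Gauss's area formula: 2A = Σ (x_i·y_{i+1} − x_{i+1}·y_i), indices taken mod 4.
Σ = (0) + (0) + (26) + (7) = 33
Area = |Σ|/2 = 16.5.
Net area = 320 − 16.5 = 303.5.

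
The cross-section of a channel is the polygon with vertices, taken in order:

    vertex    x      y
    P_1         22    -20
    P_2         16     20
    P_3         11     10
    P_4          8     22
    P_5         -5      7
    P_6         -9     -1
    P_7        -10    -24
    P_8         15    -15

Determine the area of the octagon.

P_1→P_2: (22)(20) − (16)(-20) = 760
P_2→P_3: (16)(10) − (11)(20) = -60
P_3→P_4: (11)(22) − (8)(10) = 162
P_4→P_5: (8)(7) − (-5)(22) = 166
P_5→P_6: (-5)(-1) − (-9)(7) = 68
P_6→P_7: (-9)(-24) − (-10)(-1) = 206
P_7→P_8: (-10)(-15) − (15)(-24) = 510
P_8→P_1: (15)(-20) − (22)(-15) = 30
Σ = 1842
Area = |Σ|/2 = 921.

921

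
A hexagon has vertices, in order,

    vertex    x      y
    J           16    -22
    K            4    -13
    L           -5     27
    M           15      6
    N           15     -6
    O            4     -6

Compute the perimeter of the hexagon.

|JK| = √((-12)² + (9)²) = √225 = 15
|KL| = √((-9)² + (40)²) = √1681 = 41
|LM| = √((20)² + (-21)²) = √841 = 29
|MN| = √((0)² + (-12)²) = √144 = 12
|NO| = √((-11)² + (0)²) = √121 = 11
|OJ| = √((12)² + (-16)²) = √400 = 20
Perimeter = 15 + 41 + 29 + 12 + 11 + 20 = 128.

128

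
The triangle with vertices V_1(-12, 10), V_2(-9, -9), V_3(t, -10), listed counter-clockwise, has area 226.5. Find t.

15

The doubled signed area Σ (x_i y_{i+1} − x_{i+1} y_i) is linear in t.
With t=0 it equals 168; the coefficient of t is 19 (from the two edges through V_3).
So 19·t + 168 = 2·226.5 = 453 ⇒ t = 15.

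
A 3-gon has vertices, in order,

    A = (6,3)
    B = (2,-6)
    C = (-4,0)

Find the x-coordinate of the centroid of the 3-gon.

Apply the surveyor's formula. First the cross-terms c_i = x_i·y_{i+1} − x_{i+1}·y_i:
  -42, -24, -12  ⇒  2A = -78, A = -39.
Then Σ (x_i + x_{i+1})·c_i = -312, so x̄ = -312 / (6·(-39)) = 4/3.

4/3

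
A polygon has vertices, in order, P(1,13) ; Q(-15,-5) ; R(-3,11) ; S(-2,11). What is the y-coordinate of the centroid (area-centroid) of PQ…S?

Apply the shoelace (surveyor's) formula. First the cross-terms c_i = x_i·y_{i+1} − x_{i+1}·y_i:
  190, -180, -11, -37  ⇒  2A = -38, A = -19.
Then Σ (y_i + y_{i+1})·c_i = -690, so ȳ = -690 / (6·(-19)) = 115/19.

115/19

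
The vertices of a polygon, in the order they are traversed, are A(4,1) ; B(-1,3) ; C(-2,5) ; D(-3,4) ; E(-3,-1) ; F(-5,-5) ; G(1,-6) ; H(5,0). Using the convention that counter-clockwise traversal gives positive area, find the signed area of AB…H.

Σ = (13) + (1) + (7) + (15) + (10) + (35) + (30) + (5) = 116
Signed area = Σ/2 = 58 (positive ⇒ counter-clockwise traversal).

58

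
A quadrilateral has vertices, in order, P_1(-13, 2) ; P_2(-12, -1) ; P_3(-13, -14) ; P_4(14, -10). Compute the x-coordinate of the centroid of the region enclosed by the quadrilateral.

-11/3

Apply the shoelace (surveyor's) formula. First the cross-terms c_i = x_i·y_{i+1} − x_{i+1}·y_i:
  37, 155, 326, -102  ⇒  2A = 416, A = 208.
Then Σ (x_i + x_{i+1})·c_i = -4576, so x̄ = -4576 / (6·208) = -11/3.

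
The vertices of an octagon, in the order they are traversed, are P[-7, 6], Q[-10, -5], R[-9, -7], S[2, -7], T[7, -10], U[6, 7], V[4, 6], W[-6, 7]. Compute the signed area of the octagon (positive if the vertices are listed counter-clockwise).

210

Apply the shoelace formula: 2A = Σ (x_i·y_{i+1} − x_{i+1}·y_i), indices taken mod 8.
P→Q: (-7)(-5) − (-10)(6) = 95
Q→R: (-10)(-7) − (-9)(-5) = 25
R→S: (-9)(-7) − (2)(-7) = 77
S→T: (2)(-10) − (7)(-7) = 29
T→U: (7)(7) − (6)(-10) = 109
U→V: (6)(6) − (4)(7) = 8
V→W: (4)(7) − (-6)(6) = 64
W→P: (-6)(6) − (-7)(7) = 13
Σ = 420
Signed area = Σ/2 = 210 (positive ⇒ counter-clockwise traversal).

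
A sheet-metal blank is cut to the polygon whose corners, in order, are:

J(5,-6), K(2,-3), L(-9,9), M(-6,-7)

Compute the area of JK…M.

Apply the shoelace formula: 2A = Σ (x_i·y_{i+1} − x_{i+1}·y_i), indices taken mod 4.
Cross-terms: -3, -9, 117, 71  ⇒  Σ = 176
Area = |Σ|/2 = 88.

88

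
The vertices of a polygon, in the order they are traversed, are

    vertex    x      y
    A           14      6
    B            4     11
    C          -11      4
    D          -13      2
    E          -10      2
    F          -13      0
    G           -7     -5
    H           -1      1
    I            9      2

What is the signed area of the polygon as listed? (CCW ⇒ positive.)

Apply Gauss's area formula: 2A = Σ (x_i·y_{i+1} − x_{i+1}·y_i), indices taken mod 9.
Cross-terms: 130, 137, 30, -6, 26, 65, -12, -11, 26  ⇒  Σ = 385
Signed area = Σ/2 = 192.5 (positive ⇒ counter-clockwise traversal).

192.5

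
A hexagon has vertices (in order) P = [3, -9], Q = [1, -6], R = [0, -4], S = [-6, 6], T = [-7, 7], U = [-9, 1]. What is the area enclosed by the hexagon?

Σ = (-9) + (-4) + (-24) + (0) + (56) + (78) = 97
Area = |Σ|/2 = 48.5.

48.5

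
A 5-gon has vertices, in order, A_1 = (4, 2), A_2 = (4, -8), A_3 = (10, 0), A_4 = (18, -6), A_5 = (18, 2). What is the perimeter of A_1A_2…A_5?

52

|A_1A_2| = √((0)² + (-10)²) = √100 = 10
|A_2A_3| = √((6)² + (8)²) = √100 = 10
|A_3A_4| = √((8)² + (-6)²) = √100 = 10
|A_4A_5| = √((0)² + (8)²) = √64 = 8
|A_5A_1| = √((-14)² + (0)²) = √196 = 14
Perimeter = 10 + 10 + 10 + 8 + 14 = 52.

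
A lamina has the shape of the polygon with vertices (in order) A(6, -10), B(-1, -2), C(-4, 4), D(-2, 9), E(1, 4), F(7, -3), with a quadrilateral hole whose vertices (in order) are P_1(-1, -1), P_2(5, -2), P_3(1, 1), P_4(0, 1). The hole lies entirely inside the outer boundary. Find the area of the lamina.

Outer boundary:
Apply the shoelace formula: 2A = Σ (x_i·y_{i+1} − x_{i+1}·y_i), indices taken mod 6.
Cross-terms: -22, -12, -28, -17, -31, -52  ⇒  Σ = -162
Area = |Σ|/2 = 81.
Hole:
Apply the shoelace (surveyor's) formula: 2A = Σ (x_i·y_{i+1} − x_{i+1}·y_i), indices taken mod 4.
Cross-terms: 7, 7, 1, 1  ⇒  Σ = 16
Area = |Σ|/2 = 8.
Net area = 81 − 8 = 73.

73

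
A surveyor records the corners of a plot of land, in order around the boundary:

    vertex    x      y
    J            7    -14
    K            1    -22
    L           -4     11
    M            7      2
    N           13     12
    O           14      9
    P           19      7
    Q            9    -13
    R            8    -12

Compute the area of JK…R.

355

Apply the surveyor's formula: 2A = Σ (x_i·y_{i+1} − x_{i+1}·y_i), indices taken mod 9.
Σ = (-140) + (-77) + (-85) + (58) + (-51) + (-73) + (-310) + (-4) + (-28) = -710
Area = |Σ|/2 = 355.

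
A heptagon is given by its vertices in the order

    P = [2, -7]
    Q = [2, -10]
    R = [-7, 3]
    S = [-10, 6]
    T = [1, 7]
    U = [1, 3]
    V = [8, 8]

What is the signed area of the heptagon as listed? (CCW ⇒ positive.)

-125

P→Q: (2)(-10) − (2)(-7) = -6
Q→R: (2)(3) − (-7)(-10) = -64
R→S: (-7)(6) − (-10)(3) = -12
S→T: (-10)(7) − (1)(6) = -76
T→U: (1)(3) − (1)(7) = -4
U→V: (1)(8) − (8)(3) = -16
V→P: (8)(-7) − (2)(8) = -72
Σ = -250
Signed area = Σ/2 = -125 (negative ⇒ clockwise traversal).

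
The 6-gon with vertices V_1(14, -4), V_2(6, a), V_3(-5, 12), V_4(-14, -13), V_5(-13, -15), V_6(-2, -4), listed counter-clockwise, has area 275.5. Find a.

5

The doubled signed area Σ (x_i y_{i+1} − x_{i+1} y_i) is linear in a.
With a=0 it equals 456; the coefficient of a is 19 (from the two edges through V_2).
So 19·a + 456 = 2·275.5 = 551 ⇒ a = 5.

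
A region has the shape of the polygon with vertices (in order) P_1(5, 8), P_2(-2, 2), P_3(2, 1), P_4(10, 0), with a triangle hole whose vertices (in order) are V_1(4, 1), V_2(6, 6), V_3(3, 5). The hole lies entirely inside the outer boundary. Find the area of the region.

Outer boundary:
Cross-terms: 26, -6, -10, 80  ⇒  Σ = 90
Area = |Σ|/2 = 45.
Hole:
Apply the shoelace (surveyor's) formula: 2A = Σ (x_i·y_{i+1} − x_{i+1}·y_i), indices taken mod 3.
V_1→V_2: (4)(6) − (6)(1) = 18
V_2→V_3: (6)(5) − (3)(6) = 12
V_3→V_1: (3)(1) − (4)(5) = -17
Σ = 13
Area = |Σ|/2 = 6.5.
Net area = 45 − 6.5 = 38.5.

38.5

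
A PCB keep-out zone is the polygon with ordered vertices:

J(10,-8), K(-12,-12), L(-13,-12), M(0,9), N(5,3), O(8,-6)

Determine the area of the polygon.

Apply the shoelace formula: 2A = Σ (x_i·y_{i+1} − x_{i+1}·y_i), indices taken mod 6.
Σ = (-216) + (-12) + (-117) + (-45) + (-54) + (-4) = -448
Area = |Σ|/2 = 224.

224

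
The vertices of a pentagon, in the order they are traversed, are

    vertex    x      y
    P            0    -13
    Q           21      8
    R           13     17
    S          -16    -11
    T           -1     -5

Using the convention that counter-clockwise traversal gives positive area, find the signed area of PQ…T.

Σ = (273) + (253) + (129) + (69) + (13) = 737
Signed area = Σ/2 = 368.5 (positive ⇒ counter-clockwise traversal).

368.5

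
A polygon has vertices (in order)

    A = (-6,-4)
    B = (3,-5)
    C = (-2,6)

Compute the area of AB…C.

Apply Gauss's area formula: 2A = Σ (x_i·y_{i+1} − x_{i+1}·y_i), indices taken mod 3.
Σ = (42) + (8) + (44) = 94
Area = |Σ|/2 = 47.

47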